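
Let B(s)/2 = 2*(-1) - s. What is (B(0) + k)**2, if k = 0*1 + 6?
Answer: 4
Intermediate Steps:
k = 6 (k = 0 + 6 = 6)
B(s) = -4 - 2*s (B(s) = 2*(2*(-1) - s) = 2*(-2 - s) = -4 - 2*s)
(B(0) + k)**2 = ((-4 - 2*0) + 6)**2 = ((-4 + 0) + 6)**2 = (-4 + 6)**2 = 2**2 = 4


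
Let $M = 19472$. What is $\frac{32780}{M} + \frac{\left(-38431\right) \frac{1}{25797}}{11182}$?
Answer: $\frac{1181879725211}{702116639436} \approx 1.6833$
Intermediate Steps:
$\frac{32780}{M} + \frac{\left(-38431\right) \frac{1}{25797}}{11182} = \frac{32780}{19472} + \frac{\left(-38431\right) \frac{1}{25797}}{11182} = 32780 \cdot \frac{1}{19472} + \left(-38431\right) \frac{1}{25797} \cdot \frac{1}{11182} = \frac{8195}{4868} - \frac{38431}{288462054} = \frac{1181879725211}{702116639436}$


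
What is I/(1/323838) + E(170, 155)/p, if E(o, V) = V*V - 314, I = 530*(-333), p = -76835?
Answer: -4391440545941411/76835 ≈ -5.7154e+10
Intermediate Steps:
I = -176490
E(o, V) = -314 + V**2 (E(o, V) = V**2 - 314 = -314 + V**2)
I/(1/323838) + E(170, 155)/p = -176490/(1/323838) + (-314 + 155**2)/(-76835) = -176490/1/323838 + (-314 + 24025)*(-1/76835) = -176490*323838 + 23711*(-1/76835) = -57154168620 - 23711/76835 = -4391440545941411/76835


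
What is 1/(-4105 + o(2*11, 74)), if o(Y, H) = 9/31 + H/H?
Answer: -31/127215 ≈ -0.00024368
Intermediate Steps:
o(Y, H) = 40/31 (o(Y, H) = 9*(1/31) + 1 = 9/31 + 1 = 40/31)
1/(-4105 + o(2*11, 74)) = 1/(-4105 + 40/31) = 1/(-127215/31) = -31/127215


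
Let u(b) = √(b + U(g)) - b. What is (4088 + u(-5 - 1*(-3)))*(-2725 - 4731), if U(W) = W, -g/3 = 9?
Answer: -30495040 - 7456*I*√29 ≈ -3.0495e+7 - 40152.0*I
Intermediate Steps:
g = -27 (g = -3*9 = -27)
u(b) = √(-27 + b) - b (u(b) = √(b - 27) - b = √(-27 + b) - b)
(4088 + u(-5 - 1*(-3)))*(-2725 - 4731) = (4088 + (√(-27 + (-5 - 1*(-3))) - (-5 - 1*(-3))))*(-2725 - 4731) = (4088 + (√(-27 + (-5 + 3)) - (-5 + 3)))*(-7456) = (4088 + (√(-27 - 2) - 1*(-2)))*(-7456) = (4088 + (√(-29) + 2))*(-7456) = (4088 + (I*√29 + 2))*(-7456) = (4088 + (2 + I*√29))*(-7456) = (4090 + I*√29)*(-7456) = -30495040 - 7456*I*√29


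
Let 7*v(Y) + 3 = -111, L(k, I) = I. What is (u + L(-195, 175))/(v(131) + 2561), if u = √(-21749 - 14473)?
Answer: 1225/17813 + 7*I*√36222/17813 ≈ 0.06877 + 0.074791*I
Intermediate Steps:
u = I*√36222 (u = √(-36222) = I*√36222 ≈ 190.32*I)
v(Y) = -114/7 (v(Y) = -3/7 + (⅐)*(-111) = -3/7 - 111/7 = -114/7)
(u + L(-195, 175))/(v(131) + 2561) = (I*√36222 + 175)/(-114/7 + 2561) = (175 + I*√36222)/(17813/7) = (175 + I*√36222)*(7/17813) = 1225/17813 + 7*I*√36222/17813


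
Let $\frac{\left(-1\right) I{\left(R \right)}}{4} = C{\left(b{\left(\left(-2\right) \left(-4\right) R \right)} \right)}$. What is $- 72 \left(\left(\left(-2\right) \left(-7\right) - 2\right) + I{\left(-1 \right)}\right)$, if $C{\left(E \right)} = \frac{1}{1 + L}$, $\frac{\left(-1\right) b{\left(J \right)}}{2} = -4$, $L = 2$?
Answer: $-768$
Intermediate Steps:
$b{\left(J \right)} = 8$ ($b{\left(J \right)} = \left(-2\right) \left(-4\right) = 8$)
$C{\left(E \right)} = \frac{1}{3}$ ($C{\left(E \right)} = \frac{1}{1 + 2} = \frac{1}{3}$)
$I{\left(R \right)} = - \frac{4}{3}$ ($I{\left(R \right)} = \left(-4\right) \frac{1}{3} = - \frac{4}{3}$)
$- 72 \left(\left(\left(-2\right) \left(-7\right) - 2\right) + I{\left(-1 \right)}\right) = - 72 \left(\left(\left(-2\right) \left(-7\right) - 2\right) - \frac{4}{3}\right) = - 72 \left(\left(14 - 2\right) - \frac{4}{3}\right) = - 72 \left(12 - \frac{4}{3}\right) = \left(-72\right) \frac{32}{3} = -768$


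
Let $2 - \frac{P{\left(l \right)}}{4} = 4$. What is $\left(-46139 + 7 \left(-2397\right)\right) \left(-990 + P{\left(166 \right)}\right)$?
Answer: $62792164$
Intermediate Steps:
$P{\left(l \right)} = -8$ ($P{\left(l \right)} = 8 - 16 = -8$)
$\left(-46139 + 7 \left(-2397\right)\right) \left(-990 + P{\left(166 \right)}\right) = \left(-46139 + 7 \left(-2397\right)\right) \left(-990 - 8\right) = \left(-46139 - 16779\right) \left(-998\right) = \left(-62918\right) \left(-998\right) = 62792164$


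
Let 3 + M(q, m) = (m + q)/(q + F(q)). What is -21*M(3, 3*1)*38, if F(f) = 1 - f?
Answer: -2394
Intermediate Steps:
M(q, m) = -3 + m + q (M(q, m) = -3 + (m + q)/(q + (1 - q)) = -3 + (m + q)/1 = -3 + (m + q)*1 = -3 + (m + q) = -3 + m + q)
-21*M(3, 3*1)*38 = -21*(-3 + 3*1 + 3)*38 = -21*(-3 + 3 + 3)*38 = -21*3*38 = -63*38 = -2394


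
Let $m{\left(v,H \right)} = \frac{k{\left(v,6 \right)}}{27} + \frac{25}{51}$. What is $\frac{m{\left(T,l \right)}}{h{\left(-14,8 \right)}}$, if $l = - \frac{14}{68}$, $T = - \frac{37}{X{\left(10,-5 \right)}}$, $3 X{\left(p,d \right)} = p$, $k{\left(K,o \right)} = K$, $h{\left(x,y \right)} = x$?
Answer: $- \frac{121}{21420} \approx -0.0056489$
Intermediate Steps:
$X{\left(p,d \right)} = \frac{p}{3}$
$T = - \frac{111}{10}$ ($T = - \frac{37}{\frac{1}{3} \cdot 10} = - \frac{37}{\frac{10}{3}} = \left(-37\right) \frac{3}{10} = - \frac{111}{10} \approx -11.1$)
$l = - \frac{7}{34}$ ($l = \left(-14\right) \frac{1}{68} = - \frac{7}{34} \approx -0.20588$)
$m{\left(v,H \right)} = \frac{25}{51} + \frac{v}{27}$ ($m{\left(v,H \right)} = \frac{v}{27} + \frac{25}{51} = \frac{25}{51} + \frac{v}{27}$)
$\frac{m{\left(T,l \right)}}{h{\left(-14,8 \right)}} = \frac{\frac{25}{51} + \frac{1}{27} \left(- \frac{111}{10}\right)}{-14} = \left(\frac{25}{51} - \frac{37}{90}\right) \left(- \frac{1}{14}\right) = \frac{121}{1530} \left(- \frac{1}{14}\right) = - \frac{121}{21420}$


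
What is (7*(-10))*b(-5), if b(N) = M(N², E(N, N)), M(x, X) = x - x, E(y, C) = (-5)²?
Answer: 0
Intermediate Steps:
E(y, C) = 25
M(x, X) = 0
b(N) = 0
(7*(-10))*b(-5) = (7*(-10))*0 = -70*0 = 0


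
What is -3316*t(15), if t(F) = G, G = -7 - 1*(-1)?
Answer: 19896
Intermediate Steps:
G = -6 (G = -7 + 1 = -6)
t(F) = -6
-3316*t(15) = -3316*(-6) = 19896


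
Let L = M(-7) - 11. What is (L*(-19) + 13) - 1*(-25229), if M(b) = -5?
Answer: 25546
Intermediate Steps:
L = -16 (L = -5 - 11 = -16)
(L*(-19) + 13) - 1*(-25229) = (-16*(-19) + 13) - 1*(-25229) = (304 + 13) + 25229 = 317 + 25229 = 25546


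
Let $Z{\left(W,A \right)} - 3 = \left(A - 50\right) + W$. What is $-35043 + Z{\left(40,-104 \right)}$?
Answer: $-35154$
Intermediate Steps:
$Z{\left(W,A \right)} = -47 + A + W$ ($Z{\left(W,A \right)} = 3 + \left(\left(A - 50\right) + W\right) = 3 + \left(\left(-50 + A\right) + W\right) = 3 + \left(-50 + A + W\right) = -47 + A + W$)
$-35043 + Z{\left(40,-104 \right)} = -35043 - 111 = -35154$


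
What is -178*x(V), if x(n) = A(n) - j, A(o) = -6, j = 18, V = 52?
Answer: 4272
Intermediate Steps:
x(n) = -24 (x(n) = -6 - 1*18 = -6 - 18 = -24)
-178*x(V) = -178*(-24) = 4272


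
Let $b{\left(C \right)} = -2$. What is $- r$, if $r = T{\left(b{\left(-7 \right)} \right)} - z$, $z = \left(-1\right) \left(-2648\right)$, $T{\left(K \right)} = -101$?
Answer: $2749$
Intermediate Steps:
$z = 2648$
$r = -2749$ ($r = -101 - 2648 = -2749$)
$- r = \left(-1\right) \left(-2749\right) = 2749$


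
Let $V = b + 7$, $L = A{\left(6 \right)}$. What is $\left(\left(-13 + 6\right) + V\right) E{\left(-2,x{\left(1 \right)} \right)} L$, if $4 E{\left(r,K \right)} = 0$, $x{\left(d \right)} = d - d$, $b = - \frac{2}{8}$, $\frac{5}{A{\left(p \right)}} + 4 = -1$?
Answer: $0$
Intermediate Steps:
$A{\left(p \right)} = -1$ ($A{\left(p \right)} = \frac{5}{-4 - 1} = \frac{5}{-5} = 5 \left(- \frac{1}{5}\right) = -1$)
$L = -1$
$b = - \frac{1}{4}$ ($b = \left(-2\right) \frac{1}{8} = - \frac{1}{4} \approx -0.25$)
$x{\left(d \right)} = 0$
$V = \frac{27}{4}$ ($V = - \frac{1}{4} + 7 = \frac{27}{4} \approx 6.75$)
$E{\left(r,K \right)} = 0$ ($E{\left(r,K \right)} = \frac{1}{4} \cdot 0 = 0$)
$\left(\left(-13 + 6\right) + V\right) E{\left(-2,x{\left(1 \right)} \right)} L = \left(\left(-13 + 6\right) + \frac{27}{4}\right) 0 \left(-1\right) = \left(-7 + \frac{27}{4}\right) 0 \left(-1\right) = \left(- \frac{1}{4}\right) 0 \left(-1\right) = 0 \left(-1\right) = 0$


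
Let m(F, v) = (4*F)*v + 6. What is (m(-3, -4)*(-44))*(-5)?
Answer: 11880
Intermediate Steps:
m(F, v) = 6 + 4*F*v (m(F, v) = 4*F*v + 6 = 6 + 4*F*v)
(m(-3, -4)*(-44))*(-5) = ((6 + 4*(-3)*(-4))*(-44))*(-5) = ((6 + 48)*(-44))*(-5) = (54*(-44))*(-5) = -2376*(-5) = 11880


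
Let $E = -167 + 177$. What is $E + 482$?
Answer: $492$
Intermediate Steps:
$E = 10$
$E + 482 = 10 + 482 = 492$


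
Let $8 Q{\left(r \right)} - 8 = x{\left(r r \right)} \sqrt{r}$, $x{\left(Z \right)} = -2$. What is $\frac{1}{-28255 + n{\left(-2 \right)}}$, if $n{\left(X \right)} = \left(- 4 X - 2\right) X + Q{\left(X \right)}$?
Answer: $- \frac{226128}{6391734049} + \frac{2 i \sqrt{2}}{6391734049} \approx -3.5378 \cdot 10^{-5} + 4.4251 \cdot 10^{-10} i$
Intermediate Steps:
$Q{\left(r \right)} = 1 - \frac{\sqrt{r}}{4}$ ($Q{\left(r \right)} = 1 + \frac{\left(-2\right) \sqrt{r}}{8} = 1 - \frac{\sqrt{r}}{4}$)
$n{\left(X \right)} = 1 - \frac{\sqrt{X}}{4} + X \left(-2 - 4 X\right)$ ($n{\left(X \right)} = \left(- 4 X - 2\right) X - \left(-1 + \frac{\sqrt{X}}{4}\right) = \left(-2 - 4 X\right) X - \left(-1 + \frac{\sqrt{X}}{4}\right) = X \left(-2 - 4 X\right) - \left(-1 + \frac{\sqrt{X}}{4}\right) = 1 - \frac{\sqrt{X}}{4} + X \left(-2 - 4 X\right)$)
$\frac{1}{-28255 + n{\left(-2 \right)}} = \frac{1}{-28255 - \left(-5 + 16 + \frac{i \sqrt{2}}{4}\right)} = \frac{1}{-28255 + \left(1 - 16 + 4 - \frac{i \sqrt{2}}{4}\right)} = \frac{1}{-28255 - \left(11 + \frac{i \sqrt{2}}{4}\right)} = \frac{1}{-28266 - \frac{i \sqrt{2}}{4}}$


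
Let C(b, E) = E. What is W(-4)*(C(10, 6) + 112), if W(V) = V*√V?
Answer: -944*I ≈ -944.0*I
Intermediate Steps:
W(V) = V^(3/2)
W(-4)*(C(10, 6) + 112) = (-4)^(3/2)*(6 + 112) = -8*I*118 = -944*I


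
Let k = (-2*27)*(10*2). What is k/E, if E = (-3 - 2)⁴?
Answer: -216/125 ≈ -1.7280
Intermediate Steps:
k = -1080 (k = -54*20 = -1080)
E = 625 (E = (-5)⁴ = 625)
k/E = -1080/625 = -1080*1/625 = -216/125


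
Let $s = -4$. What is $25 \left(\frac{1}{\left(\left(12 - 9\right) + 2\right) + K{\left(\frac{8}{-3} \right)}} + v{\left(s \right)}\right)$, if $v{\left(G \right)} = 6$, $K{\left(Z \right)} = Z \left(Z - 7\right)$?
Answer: $\frac{41775}{277} \approx 150.81$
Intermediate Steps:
$K{\left(Z \right)} = Z \left(-7 + Z\right)$
$25 \left(\frac{1}{\left(\left(12 - 9\right) + 2\right) + K{\left(\frac{8}{-3} \right)}} + v{\left(s \right)}\right) = 25 \left(\frac{1}{\left(\left(12 - 9\right) + 2\right) + \frac{8}{-3} \left(-7 + \frac{8}{-3}\right)} + 6\right) = 25 \left(\frac{1}{\left(3 + 2\right) + 8 \left(- \frac{1}{3}\right) \left(-7 + 8 \left(- \frac{1}{3}\right)\right)} + 6\right) = 25 \left(\frac{1}{5 - \frac{8 \left(-7 - \frac{8}{3}\right)}{3}} + 6\right) = 25 \left(\frac{1}{5 - - \frac{232}{9}} + 6\right) = 25 \left(\frac{1}{5 + \frac{232}{9}} + 6\right) = 25 \left(\frac{1}{\frac{277}{9}} + 6\right) = 25 \left(\frac{9}{277} + 6\right) = 25 \cdot \frac{1671}{277} = \frac{41775}{277}$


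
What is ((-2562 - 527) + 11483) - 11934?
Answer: -3540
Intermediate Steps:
((-2562 - 527) + 11483) - 11934 = (-3089 + 11483) - 11934 = 8394 - 11934 = -3540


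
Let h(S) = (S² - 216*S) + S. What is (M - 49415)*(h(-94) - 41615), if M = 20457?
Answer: 363973102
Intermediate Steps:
h(S) = S² - 215*S
(M - 49415)*(h(-94) - 41615) = (20457 - 49415)*(-94*(-215 - 94) - 41615) = -28958*(-94*(-309) - 41615) = -28958*(29046 - 41615) = -28958*(-12569) = 363973102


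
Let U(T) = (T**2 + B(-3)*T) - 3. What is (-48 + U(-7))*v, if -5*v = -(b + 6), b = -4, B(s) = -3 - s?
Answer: -4/5 ≈ -0.80000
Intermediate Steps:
U(T) = -3 + T**2 (U(T) = (T**2 + (-3 - 1*(-3))*T) - 3 = (T**2 + (-3 + 3)*T) - 3 = (T**2 + 0*T) - 3 = (T**2 + 0) - 3 = T**2 - 3 = -3 + T**2)
v = 2/5 (v = -(-1)*(-4 + 6)/5 = -(-1)*2/5 = -1/5*(-2) = 2/5 ≈ 0.40000)
(-48 + U(-7))*v = (-48 + (-3 + (-7)**2))*(2/5) = (-48 + (-3 + 49))*(2/5) = (-48 + 46)*(2/5) = -2*2/5 = -4/5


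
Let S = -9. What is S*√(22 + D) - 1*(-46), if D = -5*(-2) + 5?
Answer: 46 - 9*√37 ≈ -8.7449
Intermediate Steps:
D = 15 (D = 10 + 5 = 15)
S*√(22 + D) - 1*(-46) = -9*√(22 + 15) - 1*(-46) = -9*√37 + 46 = 46 - 9*√37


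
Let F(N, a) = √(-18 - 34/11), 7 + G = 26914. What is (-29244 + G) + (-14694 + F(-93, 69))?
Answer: -17031 + 2*I*√638/11 ≈ -17031.0 + 4.5925*I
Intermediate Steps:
G = 26907 (G = -7 + 26914 = 26907)
F(N, a) = 2*I*√638/11 (F(N, a) = √(-18 - 34*1/11) = √(-18 - 34/11) = √(-232/11) = 2*I*√638/11)
(-29244 + G) + (-14694 + F(-93, 69)) = (-29244 + 26907) + (-14694 + 2*I*√638/11) = -2337 + (-14694 + 2*I*√638/11) = -17031 + 2*I*√638/11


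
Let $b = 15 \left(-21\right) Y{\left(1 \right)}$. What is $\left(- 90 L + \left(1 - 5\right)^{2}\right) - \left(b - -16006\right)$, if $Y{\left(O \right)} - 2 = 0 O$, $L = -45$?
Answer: $-11310$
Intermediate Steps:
$Y{\left(O \right)} = 2$ ($Y{\left(O \right)} = 2 + 0 O = 2 + 0 = 2$)
$b = -630$ ($b = 15 \left(-21\right) 2 = \left(-315\right) 2 = -630$)
$\left(- 90 L + \left(1 - 5\right)^{2}\right) - \left(b - -16006\right) = \left(\left(-90\right) \left(-45\right) + \left(1 - 5\right)^{2}\right) - \left(-630 - -16006\right) = \left(4050 + \left(-4\right)^{2}\right) - \left(-630 + 16006\right) = \left(4050 + 16\right) - 15376 = 4066 - 15376 = -11310$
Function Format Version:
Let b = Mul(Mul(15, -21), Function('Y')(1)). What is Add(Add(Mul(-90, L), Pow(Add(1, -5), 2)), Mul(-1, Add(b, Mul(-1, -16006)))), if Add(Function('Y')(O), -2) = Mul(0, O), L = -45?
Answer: -11310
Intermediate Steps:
Function('Y')(O) = 2 (Function('Y')(O) = Add(2, Mul(0, O)) = Add(2, 0) = 2)
b = -630 (b = Mul(Mul(15, -21), 2) = Mul(-315, 2) = -630)
Add(Add(Mul(-90, L), Pow(Add(1, -5), 2)), Mul(-1, Add(b, Mul(-1, -16006)))) = Add(Add(Mul(-90, -45), Pow(Add(1, -5), 2)), Mul(-1, Add(-630, Mul(-1, -16006)))) = Add(Add(4050, Pow(-4, 2)), Mul(-1, Add(-630, 16006))) = Add(Add(4050, 16), Mul(-1, 15376)) = Add(4066, -15376) = -11310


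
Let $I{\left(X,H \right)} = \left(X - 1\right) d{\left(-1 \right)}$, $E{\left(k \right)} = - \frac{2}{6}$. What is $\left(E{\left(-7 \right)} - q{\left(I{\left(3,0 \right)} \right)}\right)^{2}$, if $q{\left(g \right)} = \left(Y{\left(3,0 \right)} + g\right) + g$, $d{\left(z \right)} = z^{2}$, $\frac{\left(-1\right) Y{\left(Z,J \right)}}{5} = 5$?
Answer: $\frac{3844}{9} \approx 427.11$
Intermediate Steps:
$E{\left(k \right)} = - \frac{1}{3}$ ($E{\left(k \right)} = \left(-2\right) \frac{1}{6} = - \frac{1}{3}$)
$Y{\left(Z,J \right)} = -25$ ($Y{\left(Z,J \right)} = \left(-5\right) 5 = -25$)
$I{\left(X,H \right)} = -1 + X$ ($I{\left(X,H \right)} = \left(X - 1\right) \left(-1\right)^{2} = \left(-1 + X\right) 1 = -1 + X$)
$q{\left(g \right)} = -25 + 2 g$ ($q{\left(g \right)} = \left(-25 + g\right) + g = -25 + 2 g$)
$\left(E{\left(-7 \right)} - q{\left(I{\left(3,0 \right)} \right)}\right)^{2} = \left(- \frac{1}{3} - \left(-25 + 2 \left(-1 + 3\right)\right)\right)^{2} = \left(- \frac{1}{3} - \left(-25 + 2 \cdot 2\right)\right)^{2} = \left(- \frac{1}{3} - \left(-25 + 4\right)\right)^{2} = \left(- \frac{1}{3} - -21\right)^{2} = \left(- \frac{1}{3} + 21\right)^{2} = \left(\frac{62}{3}\right)^{2} = \frac{3844}{9}$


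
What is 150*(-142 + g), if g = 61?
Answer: -12150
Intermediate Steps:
150*(-142 + g) = 150*(-142 + 61) = 150*(-81) = -12150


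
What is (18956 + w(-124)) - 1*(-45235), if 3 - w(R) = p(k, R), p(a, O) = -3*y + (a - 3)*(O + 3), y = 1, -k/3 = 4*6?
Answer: 55122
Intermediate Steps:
k = -72 (k = -12*6 = -3*24 = -72)
p(a, O) = -3 + (-3 + a)*(3 + O) (p(a, O) = -3*1 + (a - 3)*(O + 3) = -3 + (-3 + a)*(3 + O))
w(R) = 231 + 75*R (w(R) = 3 - (-12 - 3*R + 3*(-72) + R*(-72)) = 3 - (-12 - 3*R - 216 - 72*R) = 3 - (-228 - 75*R) = 3 + (228 + 75*R) = 231 + 75*R)
(18956 + w(-124)) - 1*(-45235) = (18956 + (231 + 75*(-124))) - 1*(-45235) = (18956 + (231 - 9300)) + 45235 = (18956 - 9069) + 45235 = 9887 + 45235 = 55122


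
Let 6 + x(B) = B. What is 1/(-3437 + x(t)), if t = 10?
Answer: -1/3433 ≈ -0.00029129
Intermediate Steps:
x(B) = -6 + B
1/(-3437 + x(t)) = 1/(-3437 + (-6 + 10)) = 1/(-3437 + 4) = 1/(-3433) = -1/3433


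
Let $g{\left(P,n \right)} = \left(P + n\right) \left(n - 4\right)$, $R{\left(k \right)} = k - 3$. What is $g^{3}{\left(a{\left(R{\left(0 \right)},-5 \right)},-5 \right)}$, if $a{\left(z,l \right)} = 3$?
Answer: $5832$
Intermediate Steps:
$R{\left(k \right)} = -3 + k$
$g{\left(P,n \right)} = \left(-4 + n\right) \left(P + n\right)$ ($g{\left(P,n \right)} = \left(P + n\right) \left(-4 + n\right) = \left(-4 + n\right) \left(P + n\right)$)
$g^{3}{\left(a{\left(R{\left(0 \right)},-5 \right)},-5 \right)} = \left(\left(-5\right)^{2} - 12 - -20 + 3 \left(-5\right)\right)^{3} = \left(25 - 12 + 20 - 15\right)^{3} = 18^{3} = 5832$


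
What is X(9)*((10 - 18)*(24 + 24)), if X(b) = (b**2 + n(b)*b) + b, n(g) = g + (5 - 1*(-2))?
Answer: -89856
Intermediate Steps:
n(g) = 7 + g (n(g) = g + (5 + 2) = g + 7 = 7 + g)
X(b) = b + b**2 + b*(7 + b) (X(b) = (b**2 + (7 + b)*b) + b = (b**2 + b*(7 + b)) + b = b + b**2 + b*(7 + b))
X(9)*((10 - 18)*(24 + 24)) = (2*9*(4 + 9))*((10 - 18)*(24 + 24)) = (2*9*13)*(-8*48) = 234*(-384) = -89856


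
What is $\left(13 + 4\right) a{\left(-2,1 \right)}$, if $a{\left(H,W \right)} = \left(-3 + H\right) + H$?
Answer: $-119$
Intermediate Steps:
$a{\left(H,W \right)} = -3 + 2 H$
$\left(13 + 4\right) a{\left(-2,1 \right)} = \left(13 + 4\right) \left(-3 + 2 \left(-2\right)\right) = 17 \left(-3 - 4\right) = 17 \left(-7\right) = -119$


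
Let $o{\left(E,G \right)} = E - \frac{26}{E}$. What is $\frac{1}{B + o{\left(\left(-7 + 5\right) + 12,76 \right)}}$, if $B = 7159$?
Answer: $\frac{5}{35832} \approx 0.00013954$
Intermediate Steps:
$o{\left(E,G \right)} = E - \frac{26}{E}$
$\frac{1}{B + o{\left(\left(-7 + 5\right) + 12,76 \right)}} = \frac{1}{7159 + \left(\left(\left(-7 + 5\right) + 12\right) - \frac{26}{\left(-7 + 5\right) + 12}\right)} = \frac{1}{7159 + \left(\left(-2 + 12\right) - \frac{26}{-2 + 12}\right)} = \frac{1}{7159 + \left(10 - \frac{26}{10}\right)} = \frac{1}{7159 + \left(10 - \frac{13}{5}\right)} = \frac{1}{7159 + \frac{37}{5}} = \frac{1}{\frac{35832}{5}} = \frac{5}{35832}$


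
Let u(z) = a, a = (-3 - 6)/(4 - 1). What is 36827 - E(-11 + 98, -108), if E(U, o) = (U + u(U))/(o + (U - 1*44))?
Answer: 2393839/65 ≈ 36828.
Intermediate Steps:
a = -3 (a = -9/3 = -9*⅓ = -3)
u(z) = -3
E(U, o) = (-3 + U)/(-44 + U + o) (E(U, o) = (U - 3)/(o + (U - 1*44)) = (-3 + U)/(o + (U - 44)) = (-3 + U)/(o + (-44 + U)) = (-3 + U)/(-44 + U + o))
36827 - E(-11 + 98, -108) = 36827 - (-3 + (-11 + 98))/(-44 + (-11 + 98) - 108) = 36827 - (-3 + 87)/(-44 + 87 - 108) = 36827 - 84/(-65) = 36827 - (-1)*84/65 = 36827 - 1*(-84/65) = 36827 + 84/65 = 2393839/65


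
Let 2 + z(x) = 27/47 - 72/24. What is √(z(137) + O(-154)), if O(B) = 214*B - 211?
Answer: I*√73275679/47 ≈ 182.13*I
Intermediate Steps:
z(x) = -208/47 (z(x) = -2 + (27/47 - 72/24) = -2 + (27*(1/47) - 72*1/24) = -2 + (27/47 - 3) = -2 - 114/47 = -208/47)
O(B) = -211 + 214*B
√(z(137) + O(-154)) = √(-208/47 + (-211 + 214*(-154))) = √(-208/47 + (-211 - 32956)) = √(-208/47 - 33167) = √(-1559057/47) = I*√73275679/47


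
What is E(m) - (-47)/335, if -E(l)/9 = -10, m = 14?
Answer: 30197/335 ≈ 90.140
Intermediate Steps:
E(l) = 90 (E(l) = -9*(-10) = 90)
E(m) - (-47)/335 = 90 - (-47)/335 = 90 - 1*(-47/335) = 90 + 47/335 = 30197/335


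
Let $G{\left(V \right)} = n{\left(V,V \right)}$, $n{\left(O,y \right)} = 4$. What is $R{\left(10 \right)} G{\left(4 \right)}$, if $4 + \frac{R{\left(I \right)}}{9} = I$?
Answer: $216$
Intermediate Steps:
$G{\left(V \right)} = 4$
$R{\left(I \right)} = -36 + 9 I$
$R{\left(10 \right)} G{\left(4 \right)} = \left(-36 + 9 \cdot 10\right) 4 = \left(-36 + 90\right) 4 = 54 \cdot 4 = 216$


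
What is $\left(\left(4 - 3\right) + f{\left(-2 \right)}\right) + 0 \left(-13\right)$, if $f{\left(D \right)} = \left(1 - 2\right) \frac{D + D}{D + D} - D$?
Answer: $2$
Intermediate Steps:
$f{\left(D \right)} = -1 - D$ ($f{\left(D \right)} = - \frac{2 D}{2 D} - D = - 2 D \frac{1}{2 D} - D = \left(-1\right) 1 - D = -1 - D$)
$\left(\left(4 - 3\right) + f{\left(-2 \right)}\right) + 0 \left(-13\right) = \left(\left(4 - 3\right) - -1\right) + 0 \left(-13\right) = \left(1 + \left(-1 + 2\right)\right) + 0 = \left(1 + 1\right) + 0 = 2 + 0 = 2$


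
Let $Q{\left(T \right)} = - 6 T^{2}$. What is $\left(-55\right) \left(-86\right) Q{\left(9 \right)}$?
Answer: $-2298780$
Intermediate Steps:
$\left(-55\right) \left(-86\right) Q{\left(9 \right)} = \left(-55\right) \left(-86\right) \left(- 6 \cdot 9^{2}\right) = 4730 \left(\left(-6\right) 81\right) = 4730 \left(-486\right) = -2298780$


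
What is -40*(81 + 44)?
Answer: -5000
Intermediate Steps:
-40*(81 + 44) = -40*125 = -5000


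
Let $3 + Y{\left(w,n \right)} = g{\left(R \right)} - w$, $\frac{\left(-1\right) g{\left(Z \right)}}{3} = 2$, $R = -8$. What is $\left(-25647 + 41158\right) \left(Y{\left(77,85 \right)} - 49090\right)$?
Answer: $-762768936$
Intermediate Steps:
$g{\left(Z \right)} = -6$ ($g{\left(Z \right)} = \left(-3\right) 2 = -6$)
$Y{\left(w,n \right)} = -9 - w$ ($Y{\left(w,n \right)} = -3 - \left(6 + w\right) = -9 - w$)
$\left(-25647 + 41158\right) \left(Y{\left(77,85 \right)} - 49090\right) = \left(-25647 + 41158\right) \left(\left(-9 - 77\right) - 49090\right) = 15511 \left(\left(-9 - 77\right) - 49090\right) = 15511 \left(-86 - 49090\right) = 15511 \left(-49176\right) = -762768936$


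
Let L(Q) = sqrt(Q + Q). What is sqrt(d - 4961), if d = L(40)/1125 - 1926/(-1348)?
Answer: sqrt(-12673204728750 + 9085520*sqrt(5))/50550 ≈ 70.424*I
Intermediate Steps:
L(Q) = sqrt(2)*sqrt(Q) (L(Q) = sqrt(2*Q) = sqrt(2)*sqrt(Q))
d = 963/674 + 4*sqrt(5)/1125 (d = (sqrt(2)*sqrt(40))/1125 - 1926/(-1348) = (sqrt(2)*(2*sqrt(10)))*(1/1125) - 1926*(-1/1348) = (4*sqrt(5))*(1/1125) + 963/674 = 4*sqrt(5)/1125 + 963/674 = 963/674 + 4*sqrt(5)/1125 ≈ 1.4367)
sqrt(d - 4961) = sqrt((963/674 + 4*sqrt(5)/1125) - 4961) = sqrt(-3342751/674 + 4*sqrt(5)/1125)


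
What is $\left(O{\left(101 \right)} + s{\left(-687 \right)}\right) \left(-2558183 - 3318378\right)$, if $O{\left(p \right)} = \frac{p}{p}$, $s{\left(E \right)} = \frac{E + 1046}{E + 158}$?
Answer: $- \frac{999015370}{529} \approx -1.8885 \cdot 10^{6}$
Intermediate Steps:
$s{\left(E \right)} = \frac{1046 + E}{158 + E}$
$O{\left(p \right)} = 1$
$\left(O{\left(101 \right)} + s{\left(-687 \right)}\right) \left(-2558183 - 3318378\right) = \left(1 + \frac{1046 - 687}{158 - 687}\right) \left(-2558183 - 3318378\right) = \left(1 + \frac{1}{-529} \cdot 359\right) \left(-5876561\right) = \left(1 - \frac{359}{529}\right) \left(-5876561\right) = \frac{170}{529} \left(-5876561\right) = - \frac{999015370}{529}$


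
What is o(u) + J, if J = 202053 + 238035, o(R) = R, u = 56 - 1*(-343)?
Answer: 440487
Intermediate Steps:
u = 399 (u = 56 + 343 = 399)
J = 440088
o(u) + J = 399 + 440088 = 440487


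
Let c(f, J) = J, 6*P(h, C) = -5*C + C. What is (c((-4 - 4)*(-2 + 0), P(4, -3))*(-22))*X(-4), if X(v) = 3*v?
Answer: 528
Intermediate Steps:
P(h, C) = -2*C/3 (P(h, C) = (-5*C + C)/6 = (-4*C)/6 = -2*C/3)
(c((-4 - 4)*(-2 + 0), P(4, -3))*(-22))*X(-4) = (-⅔*(-3)*(-22))*(3*(-4)) = (2*(-22))*(-12) = -44*(-12) = 528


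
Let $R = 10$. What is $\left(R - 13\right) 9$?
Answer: $-27$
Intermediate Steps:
$\left(R - 13\right) 9 = \left(10 - 13\right) 9 = \left(-3\right) 9 = -27$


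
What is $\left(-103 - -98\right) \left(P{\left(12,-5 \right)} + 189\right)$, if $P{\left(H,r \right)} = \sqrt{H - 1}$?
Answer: $-945 - 5 \sqrt{11} \approx -961.58$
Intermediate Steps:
$P{\left(H,r \right)} = \sqrt{-1 + H}$
$\left(-103 - -98\right) \left(P{\left(12,-5 \right)} + 189\right) = \left(-103 - -98\right) \left(\sqrt{-1 + 12} + 189\right) = \left(-103 + 98\right) \left(\sqrt{11} + 189\right) = - 5 \left(189 + \sqrt{11}\right) = -945 - 5 \sqrt{11}$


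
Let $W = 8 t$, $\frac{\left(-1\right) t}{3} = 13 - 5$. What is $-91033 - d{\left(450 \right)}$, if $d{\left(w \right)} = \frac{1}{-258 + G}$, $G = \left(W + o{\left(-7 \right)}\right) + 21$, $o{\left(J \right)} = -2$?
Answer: $- \frac{39235222}{431} \approx -91033.0$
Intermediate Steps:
$t = -24$ ($t = - 3 \left(13 - 5\right) = \left(-3\right) 8 = -24$)
$W = -192$ ($W = 8 \left(-24\right) = -192$)
$G = -173$ ($G = \left(-192 - 2\right) + 21 = -194 + 21 = -173$)
$d{\left(w \right)} = - \frac{1}{431}$ ($d{\left(w \right)} = \frac{1}{-258 - 173} = \frac{1}{-431} = - \frac{1}{431}$)
$-91033 - d{\left(450 \right)} = -91033 - - \frac{1}{431} = -91033 + \frac{1}{431} = - \frac{39235222}{431}$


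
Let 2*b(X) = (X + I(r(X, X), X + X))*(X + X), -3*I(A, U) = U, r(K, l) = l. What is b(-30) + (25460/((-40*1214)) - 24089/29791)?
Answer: 21603352365/72332548 ≈ 298.67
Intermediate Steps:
I(A, U) = -U/3
b(X) = X²/3 (b(X) = ((X - (X + X)/3)*(X + X))/2 = ((X - 2*X/3)*(2*X))/2 = ((X/3)*(2*X))/2 = (2*X²/3)/2 = X²/3)
b(-30) + (25460/((-40*1214)) - 24089/29791) = (⅓)*(-30)² + (25460/((-40*1214)) - 24089/29791) = (⅓)*900 + (25460/(-48560) - 24089*1/29791) = 300 + (25460*(-1/48560) - 24089/29791) = 300 + (-1273/2428 - 24089/29791) = 300 - 96412035/72332548 = 21603352365/72332548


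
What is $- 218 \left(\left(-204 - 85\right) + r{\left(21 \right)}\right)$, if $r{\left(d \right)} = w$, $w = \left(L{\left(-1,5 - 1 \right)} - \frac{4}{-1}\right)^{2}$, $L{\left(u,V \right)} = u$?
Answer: $61040$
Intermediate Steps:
$w = 9$ ($w = \left(-1 - \frac{4}{-1}\right)^{2} = \left(-1 - 4 \left(-1\right)\right)^{2} = \left(-1 - -4\right)^{2} = \left(-1 + 4\right)^{2} = 3^{2} = 9$)
$r{\left(d \right)} = 9$
$- 218 \left(\left(-204 - 85\right) + r{\left(21 \right)}\right) = - 218 \left(\left(-204 - 85\right) + 9\right) = - 218 \left(-289 + 9\right) = \left(-218\right) \left(-280\right) = 61040$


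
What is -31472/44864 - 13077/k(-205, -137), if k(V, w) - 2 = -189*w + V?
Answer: -43600069/36017380 ≈ -1.2105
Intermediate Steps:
k(V, w) = 2 + V - 189*w (k(V, w) = 2 + (-189*w + V) = 2 + (V - 189*w) = 2 + V - 189*w)
-31472/44864 - 13077/k(-205, -137) = -31472/44864 - 13077/(2 - 205 - 189*(-137)) = -31472*1/44864 - 13077/(2 - 205 + 25893) = -1967/2804 - 13077/25690 = -43600069/36017380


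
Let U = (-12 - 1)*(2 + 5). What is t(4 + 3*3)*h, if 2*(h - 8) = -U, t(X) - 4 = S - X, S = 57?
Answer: 2568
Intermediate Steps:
U = -91 (U = -13*7 = -91)
t(X) = 61 - X (t(X) = 4 + (57 - X) = 61 - X)
h = 107/2 (h = 8 + (-1*(-91))/2 = 8 + (½)*91 = 8 + 91/2 = 107/2 ≈ 53.500)
t(4 + 3*3)*h = (61 - (4 + 3*3))*(107/2) = (61 - (4 + 9))*(107/2) = (61 - 1*13)*(107/2) = (61 - 13)*(107/2) = 48*(107/2) = 2568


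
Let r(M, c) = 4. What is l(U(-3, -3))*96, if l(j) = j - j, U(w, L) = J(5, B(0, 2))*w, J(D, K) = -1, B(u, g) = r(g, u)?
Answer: 0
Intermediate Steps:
B(u, g) = 4
U(w, L) = -w
l(j) = 0
l(U(-3, -3))*96 = 0*96 = 0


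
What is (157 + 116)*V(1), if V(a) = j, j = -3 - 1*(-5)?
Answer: 546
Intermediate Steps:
j = 2 (j = -3 + 5 = 2)
V(a) = 2
(157 + 116)*V(1) = (157 + 116)*2 = 273*2 = 546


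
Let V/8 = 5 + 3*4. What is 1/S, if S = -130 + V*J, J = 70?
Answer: 1/9390 ≈ 0.00010650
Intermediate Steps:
V = 136 (V = 8*(5 + 3*4) = 8*(5 + 12) = 8*17 = 136)
S = 9390 (S = -130 + 136*70 = -130 + 9520 = 9390)
1/S = 1/9390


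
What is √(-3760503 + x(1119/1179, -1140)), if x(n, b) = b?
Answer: I*√3761643 ≈ 1939.5*I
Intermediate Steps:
√(-3760503 + x(1119/1179, -1140)) = √(-3760503 - 1140) = √(-3761643) = I*√3761643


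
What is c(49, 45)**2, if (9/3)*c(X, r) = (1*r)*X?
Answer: 540225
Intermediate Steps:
c(X, r) = X*r/3 (c(X, r) = ((1*r)*X)/3 = (r*X)/3 = (X*r)/3 = X*r/3)
c(49, 45)**2 = ((1/3)*49*45)**2 = 735**2 = 540225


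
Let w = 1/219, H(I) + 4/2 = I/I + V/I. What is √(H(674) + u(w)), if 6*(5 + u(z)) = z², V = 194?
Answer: I*√1120085308686/442818 ≈ 2.39*I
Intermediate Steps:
H(I) = -1 + 194/I (H(I) = -2 + (I/I + 194/I) = -2 + (1 + 194/I) = -1 + 194/I)
w = 1/219 ≈ 0.0045662
u(z) = -5 + z²/6
√(H(674) + u(w)) = √((194 - 1*674)/674 + (-5 + (1/219)²/6)) = √((194 - 674)/674 + (-5 + (⅙)*(1/47961))) = √((1/674)*(-480) + (-5 + 1/287766)) = √(-240/337 - 1438829/287766) = √(-553949213/96977142) = I*√1120085308686/442818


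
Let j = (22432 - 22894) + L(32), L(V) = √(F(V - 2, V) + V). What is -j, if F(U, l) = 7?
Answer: 462 - √39 ≈ 455.75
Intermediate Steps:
L(V) = √(7 + V)
j = -462 + √39 (j = (22432 - 22894) + √(7 + 32) = -462 + √39 ≈ -455.75)
-j = -(-462 + √39) = 462 - √39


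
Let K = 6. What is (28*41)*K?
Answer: 6888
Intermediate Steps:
(28*41)*K = (28*41)*6 = 1148*6 = 6888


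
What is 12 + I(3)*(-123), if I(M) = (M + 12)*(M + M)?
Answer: -11058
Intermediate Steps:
I(M) = 2*M*(12 + M) (I(M) = (12 + M)*(2*M) = 2*M*(12 + M))
12 + I(3)*(-123) = 12 + (2*3*(12 + 3))*(-123) = 12 + (2*3*15)*(-123) = 12 + 90*(-123) = 12 - 11070 = -11058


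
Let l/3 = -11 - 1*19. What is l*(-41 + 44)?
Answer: -270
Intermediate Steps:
l = -90 (l = 3*(-11 - 1*19) = 3*(-11 - 19) = 3*(-30) = -90)
l*(-41 + 44) = -90*(-41 + 44) = -90*3 = -270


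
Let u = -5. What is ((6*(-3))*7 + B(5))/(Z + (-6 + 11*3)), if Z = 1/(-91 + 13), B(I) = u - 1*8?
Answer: -10842/2105 ≈ -5.1506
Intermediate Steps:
B(I) = -13 (B(I) = -5 - 1*8 = -5 - 8 = -13)
Z = -1/78 (Z = 1/(-78) = -1/78 ≈ -0.012821)
((6*(-3))*7 + B(5))/(Z + (-6 + 11*3)) = ((6*(-3))*7 - 13)/(-1/78 + (-6 + 11*3)) = (-18*7 - 13)/(-1/78 + (-6 + 33)) = (-126 - 13)/(-1/78 + 27) = -139/2105/78 = -139*78/2105 = -10842/2105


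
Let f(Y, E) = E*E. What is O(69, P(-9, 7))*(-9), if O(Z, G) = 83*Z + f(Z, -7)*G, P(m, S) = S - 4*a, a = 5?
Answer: -45810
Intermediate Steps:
f(Y, E) = E²
P(m, S) = -20 + S (P(m, S) = S - 4*5 = S - 20 = -20 + S)
O(Z, G) = 49*G + 83*Z (O(Z, G) = 83*Z + (-7)²*G = 83*Z + 49*G = 49*G + 83*Z)
O(69, P(-9, 7))*(-9) = (49*(-20 + 7) + 83*69)*(-9) = (49*(-13) + 5727)*(-9) = (-637 + 5727)*(-9) = 5090*(-9) = -45810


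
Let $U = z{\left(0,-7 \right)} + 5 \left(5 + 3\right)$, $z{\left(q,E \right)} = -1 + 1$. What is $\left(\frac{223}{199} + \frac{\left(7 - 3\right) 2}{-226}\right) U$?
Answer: $\frac{976120}{22487} \approx 43.408$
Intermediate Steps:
$z{\left(q,E \right)} = 0$
$U = 40$ ($U = 0 + 5 \left(5 + 3\right) = 0 + 5 \cdot 8 = 0 + 40 = 40$)
$\left(\frac{223}{199} + \frac{\left(7 - 3\right) 2}{-226}\right) U = \left(\frac{223}{199} + \frac{\left(7 - 3\right) 2}{-226}\right) 40 = \left(223 \cdot \frac{1}{199} + 4 \cdot 2 \left(- \frac{1}{226}\right)\right) 40 = \left(\frac{223}{199} + 8 \left(- \frac{1}{226}\right)\right) 40 = \left(\frac{223}{199} - \frac{4}{113}\right) 40 = \frac{24403}{22487} \cdot 40 = \frac{976120}{22487}$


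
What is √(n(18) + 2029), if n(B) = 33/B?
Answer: √73110/6 ≈ 45.065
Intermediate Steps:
√(n(18) + 2029) = √(33/18 + 2029) = √(33*(1/18) + 2029) = √(11/6 + 2029) = √(12185/6) = √73110/6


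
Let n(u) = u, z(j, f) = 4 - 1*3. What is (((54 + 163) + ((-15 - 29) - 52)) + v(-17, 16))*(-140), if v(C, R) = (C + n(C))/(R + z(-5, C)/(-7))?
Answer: -1847020/111 ≈ -16640.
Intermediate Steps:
z(j, f) = 1 (z(j, f) = 4 - 3 = 1)
v(C, R) = 2*C/(-1/7 + R) (v(C, R) = (C + C)/(R + 1/(-7)) = (2*C)/(R + 1*(-1/7)) = (2*C)/(R - 1/7) = (2*C)/(-1/7 + R) = 2*C/(-1/7 + R))
(((54 + 163) + ((-15 - 29) - 52)) + v(-17, 16))*(-140) = (((54 + 163) + ((-15 - 29) - 52)) + 14*(-17)/(-1 + 7*16))*(-140) = ((217 + (-44 - 52)) + 14*(-17)/(-1 + 112))*(-140) = ((217 - 96) + 14*(-17)/111)*(-140) = (121 + 14*(-17)*(1/111))*(-140) = (121 - 238/111)*(-140) = (13193/111)*(-140) = -1847020/111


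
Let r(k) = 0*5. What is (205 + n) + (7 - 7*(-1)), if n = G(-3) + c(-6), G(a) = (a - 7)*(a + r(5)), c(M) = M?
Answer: 243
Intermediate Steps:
r(k) = 0
G(a) = a*(-7 + a) (G(a) = (a - 7)*(a + 0) = (-7 + a)*a = a*(-7 + a))
n = 24 (n = -3*(-7 - 3) - 6 = -3*(-10) - 6 = 30 - 6 = 24)
(205 + n) + (7 - 7*(-1)) = (205 + 24) + (7 - 7*(-1)) = 229 + (7 + 7) = 229 + 14 = 243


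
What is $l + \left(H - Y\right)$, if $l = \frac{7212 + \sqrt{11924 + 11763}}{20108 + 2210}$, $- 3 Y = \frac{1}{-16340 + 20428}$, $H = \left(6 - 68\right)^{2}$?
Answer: $\frac{526110918887}{136853976} + \frac{\sqrt{23687}}{22318} \approx 3844.3$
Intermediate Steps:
$H = 3844$ ($H = \left(-62\right)^{2} = 3844$)
$Y = - \frac{1}{12264}$ ($Y = - \frac{1}{3 \left(-16340 + 20428\right)} = - \frac{1}{3 \cdot 4088} = \left(- \frac{1}{3}\right) \frac{1}{4088} = - \frac{1}{12264} \approx -8.154 \cdot 10^{-5}$)
$l = \frac{3606}{11159} + \frac{\sqrt{23687}}{22318}$ ($l = \frac{7212 + \sqrt{23687}}{22318} = \left(7212 + \sqrt{23687}\right) \frac{1}{22318} = \frac{3606}{11159} + \frac{\sqrt{23687}}{22318} \approx 0.33004$)
$l + \left(H - Y\right) = \left(\frac{3606}{11159} + \frac{\sqrt{23687}}{22318}\right) + \left(3844 - - \frac{1}{12264}\right) = \left(\frac{3606}{11159} + \frac{\sqrt{23687}}{22318}\right) + \left(3844 + \frac{1}{12264}\right) = \left(\frac{3606}{11159} + \frac{\sqrt{23687}}{22318}\right) + \frac{47142817}{12264} = \frac{526110918887}{136853976} + \frac{\sqrt{23687}}{22318}$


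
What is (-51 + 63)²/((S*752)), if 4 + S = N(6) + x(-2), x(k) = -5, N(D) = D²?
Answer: 1/141 ≈ 0.0070922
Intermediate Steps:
S = 27 (S = -4 + (6² - 5) = -4 + (36 - 5) = -4 + 31 = 27)
(-51 + 63)²/((S*752)) = (-51 + 63)²/((27*752)) = 12²/20304 = 144*(1/20304) = 1/141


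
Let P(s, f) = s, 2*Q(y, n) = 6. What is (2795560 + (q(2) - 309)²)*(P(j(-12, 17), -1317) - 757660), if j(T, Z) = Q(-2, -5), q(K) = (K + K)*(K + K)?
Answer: -2183119698713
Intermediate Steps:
Q(y, n) = 3 (Q(y, n) = (½)*6 = 3)
q(K) = 4*K² (q(K) = (2*K)*(2*K) = 4*K²)
j(T, Z) = 3
(2795560 + (q(2) - 309)²)*(P(j(-12, 17), -1317) - 757660) = (2795560 + (4*2² - 309)²)*(3 - 757660) = (2795560 + (4*4 - 309)²)*(-757657) = (2795560 + (16 - 309)²)*(-757657) = (2795560 + (-293)²)*(-757657) = (2795560 + 85849)*(-757657) = 2881409*(-757657) = -2183119698713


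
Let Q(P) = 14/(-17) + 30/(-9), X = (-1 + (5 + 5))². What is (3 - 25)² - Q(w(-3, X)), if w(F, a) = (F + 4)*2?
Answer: 24896/51 ≈ 488.16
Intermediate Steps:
X = 81 (X = (-1 + 10)² = 9² = 81)
w(F, a) = 8 + 2*F (w(F, a) = (4 + F)*2 = 8 + 2*F)
Q(P) = -212/51 (Q(P) = 14*(-1/17) + 30*(-⅑) = -14/17 - 10/3 = -212/51)
(3 - 25)² - Q(w(-3, X)) = (3 - 25)² - 1*(-212/51) = (-22)² + 212/51 = 484 + 212/51 = 24896/51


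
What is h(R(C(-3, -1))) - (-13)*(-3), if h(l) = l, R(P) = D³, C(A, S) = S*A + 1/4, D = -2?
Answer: -47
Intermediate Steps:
C(A, S) = ¼ + A*S (C(A, S) = A*S + ¼ = ¼ + A*S)
R(P) = -8 (R(P) = (-2)³ = -8)
h(R(C(-3, -1))) - (-13)*(-3) = -8 - (-13)*(-3) = -8 - 1*39 = -8 - 39 = -47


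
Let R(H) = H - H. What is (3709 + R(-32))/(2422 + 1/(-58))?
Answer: 215122/140475 ≈ 1.5314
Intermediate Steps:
R(H) = 0
(3709 + R(-32))/(2422 + 1/(-58)) = (3709 + 0)/(2422 + 1/(-58)) = 3709/(2422 - 1/58) = 3709/(140475/58) = 3709*(58/140475) = 215122/140475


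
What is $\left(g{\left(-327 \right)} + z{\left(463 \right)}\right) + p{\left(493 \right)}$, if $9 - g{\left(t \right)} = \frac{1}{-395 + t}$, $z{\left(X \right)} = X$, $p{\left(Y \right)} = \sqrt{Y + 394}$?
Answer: $\frac{340785}{722} + \sqrt{887} \approx 501.78$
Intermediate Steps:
$p{\left(Y \right)} = \sqrt{394 + Y}$
$g{\left(t \right)} = 9 - \frac{1}{-395 + t}$
$\left(g{\left(-327 \right)} + z{\left(463 \right)}\right) + p{\left(493 \right)} = \left(\frac{-3556 + 9 \left(-327\right)}{-395 - 327} + 463\right) + \sqrt{394 + 493} = \left(\frac{-3556 - 2943}{-722} + 463\right) + \sqrt{887} = \left(\left(- \frac{1}{722}\right) \left(-6499\right) + 463\right) + \sqrt{887} = \left(\frac{6499}{722} + 463\right) + \sqrt{887} = \frac{340785}{722} + \sqrt{887}$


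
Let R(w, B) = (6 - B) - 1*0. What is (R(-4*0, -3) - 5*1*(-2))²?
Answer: 361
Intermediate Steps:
R(w, B) = 6 - B (R(w, B) = (6 - B) + 0 = 6 - B)
(R(-4*0, -3) - 5*1*(-2))² = ((6 - 1*(-3)) - 5*1*(-2))² = ((6 + 3) - 5*(-2))² = (9 + 10)² = 19² = 361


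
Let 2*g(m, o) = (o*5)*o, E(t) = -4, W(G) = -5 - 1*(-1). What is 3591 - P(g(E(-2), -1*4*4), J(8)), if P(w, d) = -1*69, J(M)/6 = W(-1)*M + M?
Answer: 3660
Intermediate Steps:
W(G) = -4 (W(G) = -5 + 1 = -4)
g(m, o) = 5*o²/2 (g(m, o) = ((o*5)*o)/2 = ((5*o)*o)/2 = (5*o²)/2 = 5*o²/2)
J(M) = -18*M (J(M) = 6*(-4*M + M) = 6*(-3*M) = -18*M)
P(w, d) = -69
3591 - P(g(E(-2), -1*4*4), J(8)) = 3591 - 1*(-69) = 3591 + 69 = 3660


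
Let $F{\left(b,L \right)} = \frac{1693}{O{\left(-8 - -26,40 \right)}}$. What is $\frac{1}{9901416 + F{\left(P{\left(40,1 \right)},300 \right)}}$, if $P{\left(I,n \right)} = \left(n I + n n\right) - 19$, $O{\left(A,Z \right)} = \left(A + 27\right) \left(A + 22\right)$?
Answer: $\frac{1800}{17822550493} \approx 1.01 \cdot 10^{-7}$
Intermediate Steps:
$O{\left(A,Z \right)} = \left(22 + A\right) \left(27 + A\right)$ ($O{\left(A,Z \right)} = \left(27 + A\right) \left(22 + A\right) = \left(22 + A\right) \left(27 + A\right)$)
$P{\left(I,n \right)} = -19 + n^{2} + I n$ ($P{\left(I,n \right)} = \left(I n + n^{2}\right) - 19 = \left(n^{2} + I n\right) - 19 = -19 + n^{2} + I n$)
$F{\left(b,L \right)} = \frac{1693}{1800}$ ($F{\left(b,L \right)} = \frac{1693}{594 + \left(-8 - -26\right)^{2} + 49 \left(-8 - -26\right)} = \frac{1693}{594 + \left(-8 + 26\right)^{2} + 49 \left(-8 + 26\right)} = \frac{1693}{594 + 18^{2} + 49 \cdot 18} = \frac{1693}{594 + 324 + 882} = \frac{1693}{1800}$)
$\frac{1}{9901416 + F{\left(P{\left(40,1 \right)},300 \right)}} = \frac{1}{9901416 + \frac{1693}{1800}} = \frac{1}{\frac{17822550493}{1800}} = \frac{1800}{17822550493}$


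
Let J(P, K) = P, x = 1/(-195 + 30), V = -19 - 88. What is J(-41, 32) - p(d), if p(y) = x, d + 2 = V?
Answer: -6764/165 ≈ -40.994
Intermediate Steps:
V = -107
d = -109 (d = -2 - 107 = -109)
x = -1/165 (x = 1/(-165) = -1/165 ≈ -0.0060606)
p(y) = -1/165
J(-41, 32) - p(d) = -41 - 1*(-1/165) = -41 + 1/165 = -6764/165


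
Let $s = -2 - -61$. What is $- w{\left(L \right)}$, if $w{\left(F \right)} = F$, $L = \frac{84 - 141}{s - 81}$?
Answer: $- \frac{57}{22} \approx -2.5909$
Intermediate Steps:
$s = 59$ ($s = -2 + 61 = 59$)
$L = \frac{57}{22}$ ($L = \frac{84 - 141}{59 - 81} = - \frac{57}{-22} = \left(-57\right) \left(- \frac{1}{22}\right) = \frac{57}{22} \approx 2.5909$)
$- w{\left(L \right)} = \left(-1\right) \frac{57}{22} = - \frac{57}{22}$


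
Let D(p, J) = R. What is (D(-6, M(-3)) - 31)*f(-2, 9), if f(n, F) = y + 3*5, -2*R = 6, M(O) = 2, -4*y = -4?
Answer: -544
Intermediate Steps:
y = 1 (y = -¼*(-4) = 1)
R = -3 (R = -½*6 = -3)
D(p, J) = -3
f(n, F) = 16 (f(n, F) = 1 + 3*5 = 1 + 15 = 16)
(D(-6, M(-3)) - 31)*f(-2, 9) = (-3 - 31)*16 = -34*16 = -544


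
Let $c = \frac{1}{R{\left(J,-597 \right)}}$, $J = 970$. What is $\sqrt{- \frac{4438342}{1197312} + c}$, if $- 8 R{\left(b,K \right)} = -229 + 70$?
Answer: $\frac{i \sqrt{57518132236014}}{3966096} \approx 1.9122 i$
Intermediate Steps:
$R{\left(b,K \right)} = \frac{159}{8}$ ($R{\left(b,K \right)} = - \frac{-229 + 70}{8} = \left(- \frac{1}{8}\right) \left(-159\right) = \frac{159}{8}$)
$c = \frac{8}{159}$ ($c = \frac{1}{\frac{159}{8}} = \frac{8}{159} \approx 0.050314$)
$\sqrt{- \frac{4438342}{1197312} + c} = \sqrt{- \frac{4438342}{1197312} + \frac{8}{159}} = \sqrt{\left(-4438342\right) \frac{1}{1197312} + \frac{8}{159}} = \sqrt{- \frac{2219171}{598656} + \frac{8}{159}} = \sqrt{- \frac{116019647}{31728768}} = \frac{i \sqrt{57518132236014}}{3966096}$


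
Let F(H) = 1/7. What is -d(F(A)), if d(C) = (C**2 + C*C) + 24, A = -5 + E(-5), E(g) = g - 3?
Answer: -1178/49 ≈ -24.041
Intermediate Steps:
E(g) = -3 + g
A = -13 (A = -5 + (-3 - 5) = -5 - 8 = -13)
F(H) = 1/7
d(C) = 24 + 2*C**2 (d(C) = (C**2 + C**2) + 24 = 2*C**2 + 24 = 24 + 2*C**2)
-d(F(A)) = -(24 + 2*(1/7)**2) = -(24 + 2*(1/49)) = -(24 + 2/49) = -1*1178/49 = -1178/49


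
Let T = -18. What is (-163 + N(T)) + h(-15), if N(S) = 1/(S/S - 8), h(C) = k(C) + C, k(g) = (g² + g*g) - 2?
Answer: 1889/7 ≈ 269.86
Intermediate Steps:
k(g) = -2 + 2*g² (k(g) = (g² + g²) - 2 = 2*g² - 2 = -2 + 2*g²)
h(C) = -2 + C + 2*C² (h(C) = (-2 + 2*C²) + C = -2 + C + 2*C²)
N(S) = -⅐ (N(S) = 1/(1 - 8) = 1/(-7) = -⅐)
(-163 + N(T)) + h(-15) = (-163 - ⅐) + (-2 - 15 + 2*(-15)²) = -1142/7 + (-2 - 15 + 2*225) = -1142/7 + (-2 - 15 + 450) = -1142/7 + 433 = 1889/7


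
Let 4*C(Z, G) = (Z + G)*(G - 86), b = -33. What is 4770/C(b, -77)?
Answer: 1908/1793 ≈ 1.0641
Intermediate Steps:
C(Z, G) = (-86 + G)*(G + Z)/4 (C(Z, G) = ((Z + G)*(G - 86))/4 = ((G + Z)*(-86 + G))/4 = ((-86 + G)*(G + Z))/4 = (-86 + G)*(G + Z)/4)
4770/C(b, -77) = 4770/(-43/2*(-77) - 43/2*(-33) + (¼)*(-77)² + (¼)*(-77)*(-33)) = 4770/(3311/2 + 1419/2 + (¼)*5929 + 2541/4) = 4770/(3311/2 + 1419/2 + 5929/4 + 2541/4) = 4770/(8965/2) = 4770*(2/8965) = 1908/1793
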